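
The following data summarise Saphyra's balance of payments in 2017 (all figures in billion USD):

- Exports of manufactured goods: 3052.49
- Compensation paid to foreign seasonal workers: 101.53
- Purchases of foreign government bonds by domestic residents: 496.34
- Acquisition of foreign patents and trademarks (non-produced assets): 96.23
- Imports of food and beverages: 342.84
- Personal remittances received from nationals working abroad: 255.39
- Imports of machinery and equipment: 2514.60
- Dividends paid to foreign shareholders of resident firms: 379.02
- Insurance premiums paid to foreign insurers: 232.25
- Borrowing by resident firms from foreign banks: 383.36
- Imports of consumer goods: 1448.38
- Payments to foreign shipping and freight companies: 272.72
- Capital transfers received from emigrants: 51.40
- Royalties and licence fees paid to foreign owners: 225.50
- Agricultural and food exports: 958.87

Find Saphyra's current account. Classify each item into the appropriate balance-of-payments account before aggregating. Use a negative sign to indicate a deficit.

-1250.09

Goods: 3052.49 + 958.87 - 2514.60 - 1448.38 - 342.84 = -294.46
Services: -272.72 - 232.25 - 225.50 = -730.47
Primary income: -379.02 - 101.53 = -480.55
Secondary income: 255.39
Current account = (-294.46) + (-730.47) + (-480.55) + 255.39 = -1250.09
(Excluded from the current account — financial account: purchases of foreign government bonds by domestic residents 496.34, borrowing by resident firms from foreign banks 383.36; capital account: acquisition of foreign patents and trademarks (non-produced assets) 96.23, capital transfers received from emigrants 51.40.)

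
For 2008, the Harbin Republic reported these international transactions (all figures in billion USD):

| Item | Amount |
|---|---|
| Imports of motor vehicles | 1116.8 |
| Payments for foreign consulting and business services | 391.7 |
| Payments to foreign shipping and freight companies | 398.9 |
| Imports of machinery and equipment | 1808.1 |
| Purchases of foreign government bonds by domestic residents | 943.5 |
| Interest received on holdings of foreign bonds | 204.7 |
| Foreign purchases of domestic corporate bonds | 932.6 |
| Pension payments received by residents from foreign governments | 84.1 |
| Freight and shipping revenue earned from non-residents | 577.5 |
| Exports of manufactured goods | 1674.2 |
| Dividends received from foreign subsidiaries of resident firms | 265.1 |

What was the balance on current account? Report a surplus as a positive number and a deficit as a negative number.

-909.9

Goods: -1116.8 + 1674.2 - 1808.1 = -1250.7
Services: -391.7 + 577.5 - 398.9 = -213.1
Primary income: 265.1 + 204.7 = 469.8
Secondary income: 84.1
Current account = (-1250.7) + (-213.1) + 469.8 + 84.1 = -909.9
(Excluded from the current account — financial account: purchases of foreign government bonds by domestic residents 943.5, foreign purchases of domestic corporate bonds 932.6.)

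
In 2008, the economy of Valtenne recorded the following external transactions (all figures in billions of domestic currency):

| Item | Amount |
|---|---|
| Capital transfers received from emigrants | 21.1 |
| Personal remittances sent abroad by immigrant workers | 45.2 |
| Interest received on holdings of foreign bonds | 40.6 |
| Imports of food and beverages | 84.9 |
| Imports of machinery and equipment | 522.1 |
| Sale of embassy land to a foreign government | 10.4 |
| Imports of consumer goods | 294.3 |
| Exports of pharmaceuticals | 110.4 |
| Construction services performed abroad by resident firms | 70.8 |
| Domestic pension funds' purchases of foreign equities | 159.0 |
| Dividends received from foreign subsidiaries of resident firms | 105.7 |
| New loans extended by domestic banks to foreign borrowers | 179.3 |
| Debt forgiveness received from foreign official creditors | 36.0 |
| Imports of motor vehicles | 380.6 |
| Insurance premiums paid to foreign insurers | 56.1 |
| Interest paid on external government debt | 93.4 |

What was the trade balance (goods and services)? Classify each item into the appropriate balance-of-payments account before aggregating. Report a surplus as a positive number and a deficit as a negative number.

-1156.8

Goods: -84.9 - 380.6 + 110.4 - 294.3 - 522.1 = -1171.5
Services: 70.8 - 56.1 = 14.7
Trade balance = -1171.5 + 14.7 = -1156.8
(Excluded from the trade balance — capital account: capital transfers received from emigrants 21.1, sale of embassy land to a foreign government 10.4, debt forgiveness received from foreign official creditors 36.0; secondary income: personal remittances sent abroad by immigrant workers 45.2; primary income: interest received on holdings of foreign bonds 40.6, dividends received from foreign subsidiaries of resident firms 105.7, interest paid on external government debt 93.4; financial account: domestic pension funds' purchases of foreign equities 159.0, new loans extended by domestic banks to foreign borrowers 179.3.)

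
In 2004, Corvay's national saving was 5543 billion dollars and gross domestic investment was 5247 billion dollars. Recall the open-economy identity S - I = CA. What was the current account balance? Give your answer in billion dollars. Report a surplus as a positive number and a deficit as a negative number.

CA = S - I = 5543 - 5247 = 296

296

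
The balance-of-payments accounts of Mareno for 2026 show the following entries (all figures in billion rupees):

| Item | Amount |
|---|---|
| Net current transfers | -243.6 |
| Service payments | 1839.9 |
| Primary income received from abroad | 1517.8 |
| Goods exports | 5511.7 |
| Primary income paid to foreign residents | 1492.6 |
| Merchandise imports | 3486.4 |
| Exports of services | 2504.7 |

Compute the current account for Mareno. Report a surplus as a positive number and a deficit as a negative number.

2471.7

Goods balance = 5511.7 - 3486.4 = 2025.3
Services balance = 2504.7 - 1839.9 = 664.8
Trade balance (goods + services) = 2025.3 + 664.8 = 2690.1
Net primary income = 1517.8 - 1492.6 = 25.2
Net secondary income = -243.6
Current account = 2690.1 + 25.2 + (-243.6) = 2471.7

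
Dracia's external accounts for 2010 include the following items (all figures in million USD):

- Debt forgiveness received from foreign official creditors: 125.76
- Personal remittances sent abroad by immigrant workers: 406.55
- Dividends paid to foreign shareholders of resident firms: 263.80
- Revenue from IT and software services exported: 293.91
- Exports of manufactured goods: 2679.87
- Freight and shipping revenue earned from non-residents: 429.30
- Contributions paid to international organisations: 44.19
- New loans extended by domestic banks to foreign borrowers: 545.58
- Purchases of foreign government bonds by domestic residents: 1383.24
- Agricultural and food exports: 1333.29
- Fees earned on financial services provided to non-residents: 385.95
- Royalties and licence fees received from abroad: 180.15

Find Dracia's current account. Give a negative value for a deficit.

Goods: 1333.29 + 2679.87 = 4013.16
Services: 429.30 + 293.91 + 180.15 + 385.95 = 1289.31
Primary income: -263.80
Secondary income: -44.19 - 406.55 = -450.74
Current account = 4013.16 + 1289.31 + (-263.80) + (-450.74) = 4587.93
(Excluded from the current account — capital account: debt forgiveness received from foreign official creditors 125.76; financial account: new loans extended by domestic banks to foreign borrowers 545.58, purchases of foreign government bonds by domestic residents 1383.24.)

4587.93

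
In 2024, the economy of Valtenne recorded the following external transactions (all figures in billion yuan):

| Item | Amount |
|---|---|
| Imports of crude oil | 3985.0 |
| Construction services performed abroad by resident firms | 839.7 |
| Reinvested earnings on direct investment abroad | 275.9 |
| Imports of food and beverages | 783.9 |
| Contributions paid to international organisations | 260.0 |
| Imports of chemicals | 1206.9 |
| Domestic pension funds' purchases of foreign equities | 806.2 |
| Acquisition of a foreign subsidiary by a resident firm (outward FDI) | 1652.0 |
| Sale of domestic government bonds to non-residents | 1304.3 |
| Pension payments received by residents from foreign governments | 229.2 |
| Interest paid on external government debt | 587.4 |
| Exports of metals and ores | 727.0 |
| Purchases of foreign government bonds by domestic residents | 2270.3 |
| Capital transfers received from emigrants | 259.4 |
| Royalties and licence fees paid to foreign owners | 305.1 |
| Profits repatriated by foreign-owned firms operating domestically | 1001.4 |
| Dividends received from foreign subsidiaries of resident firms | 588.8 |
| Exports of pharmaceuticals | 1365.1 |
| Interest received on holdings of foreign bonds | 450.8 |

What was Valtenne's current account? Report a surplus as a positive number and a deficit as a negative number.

-3653.2

Goods: -783.9 - 1206.9 + 1365.1 - 3985.0 + 727.0 = -3883.7
Services: -305.1 + 839.7 = 534.6
Primary income: -587.4 + 450.8 + 588.8 - 1001.4 + 275.9 = -273.3
Secondary income: -260.0 + 229.2 = -30.8
Current account = (-3883.7) + 534.6 + (-273.3) + (-30.8) = -3653.2
(Excluded from the current account — financial account: domestic pension funds' purchases of foreign equities 806.2, acquisition of a foreign subsidiary by a resident firm (outward FDI) 1652.0, sale of domestic government bonds to non-residents 1304.3, purchases of foreign government bonds by domestic residents 2270.3; capital account: capital transfers received from emigrants 259.4.)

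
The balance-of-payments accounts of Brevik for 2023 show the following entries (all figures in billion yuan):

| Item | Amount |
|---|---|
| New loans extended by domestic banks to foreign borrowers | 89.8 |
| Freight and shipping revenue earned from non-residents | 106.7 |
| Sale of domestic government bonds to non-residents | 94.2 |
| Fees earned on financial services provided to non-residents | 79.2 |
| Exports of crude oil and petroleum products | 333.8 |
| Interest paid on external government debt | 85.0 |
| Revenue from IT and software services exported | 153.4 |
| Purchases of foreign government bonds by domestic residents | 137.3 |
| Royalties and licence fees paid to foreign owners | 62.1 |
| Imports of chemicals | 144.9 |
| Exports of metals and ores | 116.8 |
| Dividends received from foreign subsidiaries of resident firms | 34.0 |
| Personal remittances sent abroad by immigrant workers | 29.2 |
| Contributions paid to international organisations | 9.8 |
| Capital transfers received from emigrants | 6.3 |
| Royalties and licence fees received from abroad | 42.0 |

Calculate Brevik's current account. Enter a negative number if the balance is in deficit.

534.9

Goods: -144.9 + 116.8 + 333.8 = 305.7
Services: 153.4 + 42.0 + 79.2 - 62.1 + 106.7 = 319.2
Primary income: 34.0 - 85.0 = -51.0
Secondary income: -29.2 - 9.8 = -39.0
Current account = 305.7 + 319.2 + (-51.0) + (-39.0) = 534.9
(Excluded from the current account — financial account: new loans extended by domestic banks to foreign borrowers 89.8, sale of domestic government bonds to non-residents 94.2, purchases of foreign government bonds by domestic residents 137.3; capital account: capital transfers received from emigrants 6.3.)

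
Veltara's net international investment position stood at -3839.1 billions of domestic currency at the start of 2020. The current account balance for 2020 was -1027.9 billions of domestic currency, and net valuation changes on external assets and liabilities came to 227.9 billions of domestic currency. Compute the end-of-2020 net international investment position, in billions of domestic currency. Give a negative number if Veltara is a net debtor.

Change in NIIP = current account + net valuation change = -1027.9 + 227.9 = -800.0
End-of-year NIIP = -3839.1 + (-800.0) = -4639.1

-4639.1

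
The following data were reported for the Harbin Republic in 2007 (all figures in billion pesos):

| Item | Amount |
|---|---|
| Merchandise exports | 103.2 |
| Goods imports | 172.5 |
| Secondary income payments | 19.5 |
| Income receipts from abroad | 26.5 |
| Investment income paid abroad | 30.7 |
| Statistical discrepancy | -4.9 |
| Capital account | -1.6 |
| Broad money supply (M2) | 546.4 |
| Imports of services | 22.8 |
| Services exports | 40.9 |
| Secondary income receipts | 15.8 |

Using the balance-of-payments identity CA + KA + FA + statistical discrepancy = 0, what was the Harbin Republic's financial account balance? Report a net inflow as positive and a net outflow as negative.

65.6

Goods balance = 103.2 - 172.5 = -69.3
Services balance = 40.9 - 22.8 = 18.1
Trade balance (goods + services) = -69.3 + 18.1 = -51.2
Net primary income = 26.5 - 30.7 = -4.2
Net secondary income = 15.8 - 19.5 = -3.7
Current account = -51.2 + (-4.2) + (-3.7) = -59.1
Financial account = -(-59.1 + (-1.6) + (-4.9)) = 65.6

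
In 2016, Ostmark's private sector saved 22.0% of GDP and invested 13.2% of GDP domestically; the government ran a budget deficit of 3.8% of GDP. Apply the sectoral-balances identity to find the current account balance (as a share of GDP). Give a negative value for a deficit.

5.0

By the sectoral-balances identity, CA = (S_private - I) + (T - G).
Private balance = 22.0 - 13.2 = 8.8
Government balance (T - G) = -3.8
CA = 8.8 + (-3.8) = 5.0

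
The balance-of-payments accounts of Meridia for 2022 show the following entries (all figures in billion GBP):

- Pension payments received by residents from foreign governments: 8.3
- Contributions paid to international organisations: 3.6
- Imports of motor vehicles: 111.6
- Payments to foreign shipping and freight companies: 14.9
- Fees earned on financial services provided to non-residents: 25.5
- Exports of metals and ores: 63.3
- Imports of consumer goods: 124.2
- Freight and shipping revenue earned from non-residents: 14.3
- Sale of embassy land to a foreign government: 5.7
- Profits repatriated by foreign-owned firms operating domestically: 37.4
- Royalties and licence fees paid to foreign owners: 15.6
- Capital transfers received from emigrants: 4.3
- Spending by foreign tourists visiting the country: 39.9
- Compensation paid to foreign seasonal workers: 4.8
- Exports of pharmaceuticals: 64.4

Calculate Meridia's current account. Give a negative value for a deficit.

Goods: 63.3 - 111.6 - 124.2 + 64.4 = -108.1
Services: 25.5 - 15.6 - 14.9 + 14.3 + 39.9 = 49.2
Primary income: -37.4 - 4.8 = -42.2
Secondary income: -3.6 + 8.3 = 4.7
Current account = (-108.1) + 49.2 + (-42.2) + 4.7 = -96.4
(Excluded from the current account — capital account: sale of embassy land to a foreign government 5.7, capital transfers received from emigrants 4.3.)

-96.4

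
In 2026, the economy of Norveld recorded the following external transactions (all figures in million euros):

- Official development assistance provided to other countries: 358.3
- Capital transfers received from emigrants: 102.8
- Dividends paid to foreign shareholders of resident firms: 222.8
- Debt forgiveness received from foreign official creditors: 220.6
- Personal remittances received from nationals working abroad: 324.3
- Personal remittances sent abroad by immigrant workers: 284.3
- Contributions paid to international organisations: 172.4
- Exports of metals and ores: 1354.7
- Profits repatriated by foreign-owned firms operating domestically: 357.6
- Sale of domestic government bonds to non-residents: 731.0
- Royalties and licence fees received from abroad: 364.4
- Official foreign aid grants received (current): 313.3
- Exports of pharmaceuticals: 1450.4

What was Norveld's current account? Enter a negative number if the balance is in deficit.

Goods: 1354.7 + 1450.4 = 2805.1
Services: 364.4
Primary income: -222.8 - 357.6 = -580.4
Secondary income: -172.4 + 324.3 - 358.3 + 313.3 - 284.3 = -177.4
Current account = 2805.1 + 364.4 + (-580.4) + (-177.4) = 2411.7
(Excluded from the current account — capital account: capital transfers received from emigrants 102.8, debt forgiveness received from foreign official creditors 220.6; financial account: sale of domestic government bonds to non-residents 731.0.)

2411.7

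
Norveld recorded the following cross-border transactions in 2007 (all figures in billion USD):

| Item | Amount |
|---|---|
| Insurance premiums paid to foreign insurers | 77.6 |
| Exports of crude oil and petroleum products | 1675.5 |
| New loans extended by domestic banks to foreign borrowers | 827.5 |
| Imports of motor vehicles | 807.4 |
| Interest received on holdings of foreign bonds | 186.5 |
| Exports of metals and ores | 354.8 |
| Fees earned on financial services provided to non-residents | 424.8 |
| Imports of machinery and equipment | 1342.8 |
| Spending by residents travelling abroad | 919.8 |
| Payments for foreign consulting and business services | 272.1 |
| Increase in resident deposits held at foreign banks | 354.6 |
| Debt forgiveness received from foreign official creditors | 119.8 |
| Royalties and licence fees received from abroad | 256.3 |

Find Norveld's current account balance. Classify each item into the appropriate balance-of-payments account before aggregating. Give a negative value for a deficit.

Goods: -1342.8 - 807.4 + 354.8 + 1675.5 = -119.9
Services: -919.8 + 424.8 + 256.3 - 77.6 - 272.1 = -588.4
Primary income: 186.5
Current account = (-119.9) + (-588.4) + 186.5 = -521.8
(Excluded from the current account — financial account: new loans extended by domestic banks to foreign borrowers 827.5, increase in resident deposits held at foreign banks 354.6; capital account: debt forgiveness received from foreign official creditors 119.8.)

-521.8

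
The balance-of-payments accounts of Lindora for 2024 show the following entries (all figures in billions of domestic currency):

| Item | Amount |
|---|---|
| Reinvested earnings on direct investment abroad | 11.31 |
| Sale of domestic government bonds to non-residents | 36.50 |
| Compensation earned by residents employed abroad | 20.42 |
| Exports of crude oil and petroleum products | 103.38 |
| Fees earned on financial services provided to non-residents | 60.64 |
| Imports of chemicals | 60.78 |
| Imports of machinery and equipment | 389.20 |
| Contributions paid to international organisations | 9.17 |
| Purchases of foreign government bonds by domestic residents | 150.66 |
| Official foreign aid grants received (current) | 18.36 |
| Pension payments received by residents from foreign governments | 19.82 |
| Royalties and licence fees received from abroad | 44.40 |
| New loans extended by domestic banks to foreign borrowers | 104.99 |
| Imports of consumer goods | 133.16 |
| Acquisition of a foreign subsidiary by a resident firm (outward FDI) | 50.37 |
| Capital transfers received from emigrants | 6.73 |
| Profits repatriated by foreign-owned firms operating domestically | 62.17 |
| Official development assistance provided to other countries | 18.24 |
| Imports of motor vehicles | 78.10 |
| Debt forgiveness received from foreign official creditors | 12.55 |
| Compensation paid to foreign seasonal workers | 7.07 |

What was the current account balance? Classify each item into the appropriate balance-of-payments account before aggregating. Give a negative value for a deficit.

-479.56

Goods: -78.10 + 103.38 - 133.16 - 60.78 - 389.20 = -557.86
Services: 60.64 + 44.40 = 105.04
Primary income: 20.42 - 62.17 + 11.31 - 7.07 = -37.51
Secondary income: 18.36 - 9.17 + 19.82 - 18.24 = 10.77
Current account = (-557.86) + 105.04 + (-37.51) + 10.77 = -479.56
(Excluded from the current account — financial account: sale of domestic government bonds to non-residents 36.50, purchases of foreign government bonds by domestic residents 150.66, new loans extended by domestic banks to foreign borrowers 104.99, acquisition of a foreign subsidiary by a resident firm (outward FDI) 50.37; capital account: capital transfers received from emigrants 6.73, debt forgiveness received from foreign official creditors 12.55.)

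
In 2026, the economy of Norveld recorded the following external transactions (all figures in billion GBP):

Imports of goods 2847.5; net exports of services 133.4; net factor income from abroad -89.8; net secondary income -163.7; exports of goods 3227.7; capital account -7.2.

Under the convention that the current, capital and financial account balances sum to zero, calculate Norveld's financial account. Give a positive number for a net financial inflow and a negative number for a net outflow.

Goods balance = 3227.7 - 2847.5 = 380.2
Services balance = 133.4
Trade balance (goods + services) = 380.2 + 133.4 = 513.6
Net primary income = -89.8
Net secondary income = -163.7
Current account = 513.6 + (-89.8) + (-163.7) = 260.1
Financial account = -(260.1 + (-7.2)) = -252.9

-252.9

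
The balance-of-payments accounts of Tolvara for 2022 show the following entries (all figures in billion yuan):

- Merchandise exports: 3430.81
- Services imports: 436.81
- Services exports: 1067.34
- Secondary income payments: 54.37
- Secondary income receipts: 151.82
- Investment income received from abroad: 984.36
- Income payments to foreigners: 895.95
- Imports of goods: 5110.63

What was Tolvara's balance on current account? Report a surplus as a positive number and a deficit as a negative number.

Goods balance = 3430.81 - 5110.63 = -1679.82
Services balance = 1067.34 - 436.81 = 630.53
Trade balance (goods + services) = -1679.82 + 630.53 = -1049.29
Net primary income = 984.36 - 895.95 = 88.41
Net secondary income = 151.82 - 54.37 = 97.45
Current account = -1049.29 + 88.41 + 97.45 = -863.43

-863.43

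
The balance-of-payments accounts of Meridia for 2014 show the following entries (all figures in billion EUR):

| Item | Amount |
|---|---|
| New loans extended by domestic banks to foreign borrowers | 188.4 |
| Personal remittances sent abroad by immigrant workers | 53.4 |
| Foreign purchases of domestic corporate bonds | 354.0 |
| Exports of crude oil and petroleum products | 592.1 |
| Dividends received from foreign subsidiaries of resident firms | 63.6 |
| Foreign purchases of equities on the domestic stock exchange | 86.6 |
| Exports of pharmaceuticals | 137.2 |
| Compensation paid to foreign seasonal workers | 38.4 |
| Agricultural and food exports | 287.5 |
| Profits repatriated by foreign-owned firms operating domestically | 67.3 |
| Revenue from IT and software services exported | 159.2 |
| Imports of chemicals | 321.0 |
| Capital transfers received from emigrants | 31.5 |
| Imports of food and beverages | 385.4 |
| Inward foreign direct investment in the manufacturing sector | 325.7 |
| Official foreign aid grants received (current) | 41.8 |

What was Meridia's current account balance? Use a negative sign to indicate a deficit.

415.9

Goods: -385.4 + 137.2 + 287.5 + 592.1 - 321.0 = 310.4
Services: 159.2
Primary income: -38.4 - 67.3 + 63.6 = -42.1
Secondary income: 41.8 - 53.4 = -11.6
Current account = 310.4 + 159.2 + (-42.1) + (-11.6) = 415.9
(Excluded from the current account — financial account: new loans extended by domestic banks to foreign borrowers 188.4, foreign purchases of domestic corporate bonds 354.0, foreign purchases of equities on the domestic stock exchange 86.6, inward foreign direct investment in the manufacturing sector 325.7; capital account: capital transfers received from emigrants 31.5.)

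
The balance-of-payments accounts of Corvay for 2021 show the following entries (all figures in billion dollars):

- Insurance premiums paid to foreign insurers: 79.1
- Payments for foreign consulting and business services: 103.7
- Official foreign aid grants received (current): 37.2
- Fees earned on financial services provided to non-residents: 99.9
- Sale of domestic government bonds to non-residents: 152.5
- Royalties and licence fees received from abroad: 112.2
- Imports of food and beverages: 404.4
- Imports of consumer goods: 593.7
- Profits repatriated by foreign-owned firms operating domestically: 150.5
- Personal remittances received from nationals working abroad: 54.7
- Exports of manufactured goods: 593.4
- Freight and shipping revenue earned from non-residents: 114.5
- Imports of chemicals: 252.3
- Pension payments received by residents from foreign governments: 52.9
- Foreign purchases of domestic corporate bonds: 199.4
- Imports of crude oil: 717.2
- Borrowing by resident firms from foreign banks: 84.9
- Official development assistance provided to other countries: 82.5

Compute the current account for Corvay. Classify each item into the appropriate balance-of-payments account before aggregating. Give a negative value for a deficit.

Goods: -717.2 - 404.4 - 252.3 + 593.4 - 593.7 = -1374.2
Services: -103.7 + 114.5 + 112.2 - 79.1 + 99.9 = 143.8
Primary income: -150.5
Secondary income: 54.7 + 37.2 + 52.9 - 82.5 = 62.3
Current account = (-1374.2) + 143.8 + (-150.5) + 62.3 = -1318.6
(Excluded from the current account — financial account: sale of domestic government bonds to non-residents 152.5, foreign purchases of domestic corporate bonds 199.4, borrowing by resident firms from foreign banks 84.9.)

-1318.6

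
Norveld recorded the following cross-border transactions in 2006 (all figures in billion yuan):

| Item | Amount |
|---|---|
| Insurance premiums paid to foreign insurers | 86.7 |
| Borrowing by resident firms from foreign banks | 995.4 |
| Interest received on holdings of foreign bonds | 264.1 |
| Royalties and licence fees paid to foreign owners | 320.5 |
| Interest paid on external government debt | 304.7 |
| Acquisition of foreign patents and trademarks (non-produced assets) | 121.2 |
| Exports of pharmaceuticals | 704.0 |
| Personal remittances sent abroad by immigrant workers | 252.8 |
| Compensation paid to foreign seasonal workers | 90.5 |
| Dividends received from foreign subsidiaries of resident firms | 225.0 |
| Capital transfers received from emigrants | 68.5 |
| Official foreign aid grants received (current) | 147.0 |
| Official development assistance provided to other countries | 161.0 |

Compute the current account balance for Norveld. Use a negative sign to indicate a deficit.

123.9

Goods: 704.0
Services: -86.7 - 320.5 = -407.2
Primary income: -304.7 + 264.1 + 225.0 - 90.5 = 93.9
Secondary income: -161.0 - 252.8 + 147.0 = -266.8
Current account = 704.0 + (-407.2) + 93.9 + (-266.8) = 123.9
(Excluded from the current account — financial account: borrowing by resident firms from foreign banks 995.4; capital account: acquisition of foreign patents and trademarks (non-produced assets) 121.2, capital transfers received from emigrants 68.5.)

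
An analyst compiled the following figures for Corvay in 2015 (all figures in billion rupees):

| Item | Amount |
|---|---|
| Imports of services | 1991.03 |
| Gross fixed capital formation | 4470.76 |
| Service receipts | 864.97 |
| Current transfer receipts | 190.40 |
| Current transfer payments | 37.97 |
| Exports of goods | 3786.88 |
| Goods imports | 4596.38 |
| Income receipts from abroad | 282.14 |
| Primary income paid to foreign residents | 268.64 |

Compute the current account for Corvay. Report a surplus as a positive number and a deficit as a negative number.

Goods balance = 3786.88 - 4596.38 = -809.50
Services balance = 864.97 - 1991.03 = -1126.06
Trade balance (goods + services) = -809.50 + (-1126.06) = -1935.56
Net primary income = 282.14 - 268.64 = 13.50
Net secondary income = 190.40 - 37.97 = 152.43
Current account = -1935.56 + 13.50 + 152.43 = -1769.63

-1769.63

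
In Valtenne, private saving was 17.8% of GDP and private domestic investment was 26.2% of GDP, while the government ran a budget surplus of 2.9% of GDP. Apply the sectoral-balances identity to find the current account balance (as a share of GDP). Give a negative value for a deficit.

By the sectoral-balances identity, CA = (S_private - I) + (T - G).
Private balance = 17.8 - 26.2 = -8.4
Government balance (T - G) = 2.9
CA = -8.4 + 2.9 = -5.5

-5.5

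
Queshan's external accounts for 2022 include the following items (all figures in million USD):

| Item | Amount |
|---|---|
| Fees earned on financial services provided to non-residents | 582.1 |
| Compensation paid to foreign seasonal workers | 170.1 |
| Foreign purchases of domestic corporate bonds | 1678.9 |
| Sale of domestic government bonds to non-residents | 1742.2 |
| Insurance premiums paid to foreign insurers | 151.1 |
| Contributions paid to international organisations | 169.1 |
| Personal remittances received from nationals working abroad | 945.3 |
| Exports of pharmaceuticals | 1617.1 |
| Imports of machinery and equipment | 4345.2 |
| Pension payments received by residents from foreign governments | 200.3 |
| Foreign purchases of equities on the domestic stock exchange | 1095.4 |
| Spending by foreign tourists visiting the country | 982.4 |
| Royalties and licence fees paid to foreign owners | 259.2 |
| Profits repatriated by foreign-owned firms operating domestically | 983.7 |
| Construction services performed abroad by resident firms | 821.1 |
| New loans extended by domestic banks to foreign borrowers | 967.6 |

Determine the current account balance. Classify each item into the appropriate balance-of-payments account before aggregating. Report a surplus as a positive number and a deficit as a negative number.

-930.1

Goods: 1617.1 - 4345.2 = -2728.1
Services: 982.4 - 151.1 + 582.1 + 821.1 - 259.2 = 1975.3
Primary income: -983.7 - 170.1 = -1153.8
Secondary income: 945.3 - 169.1 + 200.3 = 976.5
Current account = (-2728.1) + 1975.3 + (-1153.8) + 976.5 = -930.1
(Excluded from the current account — financial account: foreign purchases of domestic corporate bonds 1678.9, sale of domestic government bonds to non-residents 1742.2, foreign purchases of equities on the domestic stock exchange 1095.4, new loans extended by domestic banks to foreign borrowers 967.6.)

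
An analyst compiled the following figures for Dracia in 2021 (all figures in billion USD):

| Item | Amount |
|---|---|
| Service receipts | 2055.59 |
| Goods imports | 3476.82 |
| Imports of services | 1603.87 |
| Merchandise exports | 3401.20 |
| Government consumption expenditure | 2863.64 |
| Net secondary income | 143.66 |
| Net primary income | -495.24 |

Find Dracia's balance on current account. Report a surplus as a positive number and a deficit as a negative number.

24.52

Goods balance = 3401.20 - 3476.82 = -75.62
Services balance = 2055.59 - 1603.87 = 451.72
Trade balance (goods + services) = -75.62 + 451.72 = 376.10
Net primary income = -495.24
Net secondary income = 143.66
Current account = 376.10 + (-495.24) + 143.66 = 24.52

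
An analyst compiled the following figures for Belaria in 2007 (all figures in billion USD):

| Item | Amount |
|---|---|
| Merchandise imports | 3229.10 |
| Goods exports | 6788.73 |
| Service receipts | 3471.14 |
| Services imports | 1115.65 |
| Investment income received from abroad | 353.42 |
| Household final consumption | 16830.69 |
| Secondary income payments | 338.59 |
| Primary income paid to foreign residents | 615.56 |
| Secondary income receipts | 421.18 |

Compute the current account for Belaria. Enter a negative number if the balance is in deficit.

Goods balance = 6788.73 - 3229.10 = 3559.63
Services balance = 3471.14 - 1115.65 = 2355.49
Trade balance (goods + services) = 3559.63 + 2355.49 = 5915.12
Net primary income = 353.42 - 615.56 = -262.14
Net secondary income = 421.18 - 338.59 = 82.59
Current account = 5915.12 + (-262.14) + 82.59 = 5735.57

5735.57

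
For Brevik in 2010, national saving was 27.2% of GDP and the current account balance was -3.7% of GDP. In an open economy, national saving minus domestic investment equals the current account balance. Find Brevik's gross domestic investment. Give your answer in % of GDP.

30.9

I = S - CA = 27.2 - (-3.7) = 30.9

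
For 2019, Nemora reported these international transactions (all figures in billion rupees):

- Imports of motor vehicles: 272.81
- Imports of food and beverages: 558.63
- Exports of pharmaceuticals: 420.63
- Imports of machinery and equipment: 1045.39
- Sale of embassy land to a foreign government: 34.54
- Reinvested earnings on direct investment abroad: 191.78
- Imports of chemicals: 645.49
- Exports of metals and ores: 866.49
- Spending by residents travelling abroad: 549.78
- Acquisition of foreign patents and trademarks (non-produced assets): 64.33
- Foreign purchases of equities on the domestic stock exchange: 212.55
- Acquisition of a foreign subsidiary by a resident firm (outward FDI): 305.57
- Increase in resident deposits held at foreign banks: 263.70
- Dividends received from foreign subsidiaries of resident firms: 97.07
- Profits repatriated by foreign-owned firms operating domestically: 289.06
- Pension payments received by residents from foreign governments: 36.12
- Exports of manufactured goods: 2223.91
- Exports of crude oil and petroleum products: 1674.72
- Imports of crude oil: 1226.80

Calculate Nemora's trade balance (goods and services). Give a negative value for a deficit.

Goods: -1226.80 - 558.63 - 645.49 - 1045.39 + 420.63 + 1674.72 - 272.81 + 866.49 + 2223.91 = 1436.63
Services: -549.78
Trade balance = 1436.63 + (-549.78) = 886.85
(Excluded from the trade balance — capital account: sale of embassy land to a foreign government 34.54, acquisition of foreign patents and trademarks (non-produced assets) 64.33; primary income: reinvested earnings on direct investment abroad 191.78, dividends received from foreign subsidiaries of resident firms 97.07, profits repatriated by foreign-owned firms operating domestically 289.06; financial account: foreign purchases of equities on the domestic stock exchange 212.55, acquisition of a foreign subsidiary by a resident firm (outward FDI) 305.57, increase in resident deposits held at foreign banks 263.70; secondary income: pension payments received by residents from foreign governments 36.12.)

886.85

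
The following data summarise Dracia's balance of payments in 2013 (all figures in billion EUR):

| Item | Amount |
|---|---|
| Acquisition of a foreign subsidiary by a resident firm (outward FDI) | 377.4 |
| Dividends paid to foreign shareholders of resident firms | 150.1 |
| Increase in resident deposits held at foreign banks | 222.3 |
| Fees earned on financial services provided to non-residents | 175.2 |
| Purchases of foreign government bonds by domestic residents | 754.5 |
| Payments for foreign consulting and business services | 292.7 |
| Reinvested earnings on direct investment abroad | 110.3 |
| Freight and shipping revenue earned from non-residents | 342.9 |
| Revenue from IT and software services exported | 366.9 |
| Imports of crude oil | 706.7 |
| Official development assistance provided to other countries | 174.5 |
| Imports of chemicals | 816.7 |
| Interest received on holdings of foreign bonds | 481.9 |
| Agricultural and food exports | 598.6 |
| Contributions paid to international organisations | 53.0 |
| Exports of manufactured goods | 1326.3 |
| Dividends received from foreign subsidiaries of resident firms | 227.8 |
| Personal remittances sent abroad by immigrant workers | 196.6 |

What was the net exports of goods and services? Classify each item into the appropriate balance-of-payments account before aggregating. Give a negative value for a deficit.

993.8

Goods: 1326.3 + 598.6 - 816.7 - 706.7 = 401.5
Services: 366.9 + 175.2 + 342.9 - 292.7 = 592.3
Trade balance = 401.5 + 592.3 = 993.8
(Excluded from the trade balance — financial account: acquisition of a foreign subsidiary by a resident firm (outward FDI) 377.4, increase in resident deposits held at foreign banks 222.3, purchases of foreign government bonds by domestic residents 754.5; primary income: dividends paid to foreign shareholders of resident firms 150.1, reinvested earnings on direct investment abroad 110.3, interest received on holdings of foreign bonds 481.9, dividends received from foreign subsidiaries of resident firms 227.8; secondary income: official development assistance provided to other countries 174.5, contributions paid to international organisations 53.0, personal remittances sent abroad by immigrant workers 196.6.)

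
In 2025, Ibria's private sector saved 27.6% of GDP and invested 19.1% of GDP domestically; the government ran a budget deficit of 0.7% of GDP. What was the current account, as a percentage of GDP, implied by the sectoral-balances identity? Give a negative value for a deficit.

By the sectoral-balances identity, CA = (S_private - I) + (T - G).
Private balance = 27.6 - 19.1 = 8.5
Government balance (T - G) = -0.7
CA = 8.5 + (-0.7) = 7.8

7.8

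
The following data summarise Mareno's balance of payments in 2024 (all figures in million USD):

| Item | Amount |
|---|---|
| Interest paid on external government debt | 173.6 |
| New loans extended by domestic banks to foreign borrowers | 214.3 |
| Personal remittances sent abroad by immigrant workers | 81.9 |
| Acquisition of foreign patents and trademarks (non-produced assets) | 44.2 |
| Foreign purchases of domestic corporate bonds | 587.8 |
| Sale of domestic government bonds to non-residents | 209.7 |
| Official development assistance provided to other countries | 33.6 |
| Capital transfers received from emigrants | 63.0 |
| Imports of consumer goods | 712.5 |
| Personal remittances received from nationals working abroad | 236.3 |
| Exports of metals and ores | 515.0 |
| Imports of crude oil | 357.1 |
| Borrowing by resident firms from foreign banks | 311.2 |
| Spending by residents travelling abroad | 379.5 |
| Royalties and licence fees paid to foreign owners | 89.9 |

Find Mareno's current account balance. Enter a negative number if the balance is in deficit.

Goods: -712.5 - 357.1 + 515.0 = -554.6
Services: -379.5 - 89.9 = -469.4
Primary income: -173.6
Secondary income: -81.9 + 236.3 - 33.6 = 120.8
Current account = (-554.6) + (-469.4) + (-173.6) + 120.8 = -1076.8
(Excluded from the current account — financial account: new loans extended by domestic banks to foreign borrowers 214.3, foreign purchases of domestic corporate bonds 587.8, sale of domestic government bonds to non-residents 209.7, borrowing by resident firms from foreign banks 311.2; capital account: acquisition of foreign patents and trademarks (non-produced assets) 44.2, capital transfers received from emigrants 63.0.)

-1076.8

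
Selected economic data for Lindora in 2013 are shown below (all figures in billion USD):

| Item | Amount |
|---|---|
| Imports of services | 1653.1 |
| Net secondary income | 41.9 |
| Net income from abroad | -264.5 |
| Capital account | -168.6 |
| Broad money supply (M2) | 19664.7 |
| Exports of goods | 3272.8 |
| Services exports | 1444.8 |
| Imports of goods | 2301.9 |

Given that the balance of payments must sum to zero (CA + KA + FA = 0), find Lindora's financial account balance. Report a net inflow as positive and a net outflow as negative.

Goods balance = 3272.8 - 2301.9 = 970.9
Services balance = 1444.8 - 1653.1 = -208.3
Trade balance (goods + services) = 970.9 + (-208.3) = 762.6
Net primary income = -264.5
Net secondary income = 41.9
Current account = 762.6 + (-264.5) + 41.9 = 540.0
Financial account = -(540.0 + (-168.6)) = -371.4

-371.4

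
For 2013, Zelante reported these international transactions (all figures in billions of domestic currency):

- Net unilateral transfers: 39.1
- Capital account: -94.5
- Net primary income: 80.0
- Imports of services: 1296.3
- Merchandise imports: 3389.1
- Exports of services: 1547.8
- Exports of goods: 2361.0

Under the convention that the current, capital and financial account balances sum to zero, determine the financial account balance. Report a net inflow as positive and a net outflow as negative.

752.0

Goods balance = 2361.0 - 3389.1 = -1028.1
Services balance = 1547.8 - 1296.3 = 251.5
Trade balance (goods + services) = -1028.1 + 251.5 = -776.6
Net primary income = 80.0
Net secondary income = 39.1
Current account = -776.6 + 80.0 + 39.1 = -657.5
Financial account = -(-657.5 + (-94.5)) = 752.0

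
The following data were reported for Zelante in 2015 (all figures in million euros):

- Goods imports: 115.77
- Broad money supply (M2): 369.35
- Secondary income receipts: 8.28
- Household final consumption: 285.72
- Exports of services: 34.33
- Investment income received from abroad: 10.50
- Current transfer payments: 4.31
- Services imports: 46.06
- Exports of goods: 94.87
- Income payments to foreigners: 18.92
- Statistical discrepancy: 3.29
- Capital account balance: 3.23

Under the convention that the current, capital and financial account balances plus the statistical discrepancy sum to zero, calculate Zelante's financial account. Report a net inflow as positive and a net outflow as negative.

Goods balance = 94.87 - 115.77 = -20.90
Services balance = 34.33 - 46.06 = -11.73
Trade balance (goods + services) = -20.90 + (-11.73) = -32.63
Net primary income = 10.50 - 18.92 = -8.42
Net secondary income = 8.28 - 4.31 = 3.97
Current account = -32.63 + (-8.42) + 3.97 = -37.08
Financial account = -(-37.08 + 3.23 + 3.29) = 30.56

30.56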